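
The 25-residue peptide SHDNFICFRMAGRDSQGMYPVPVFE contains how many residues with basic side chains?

Lysine (K), arginine (R), and histidine (H) have basic, nitrogen-containing side chains.
Matching residues: H2, R9, R13.

3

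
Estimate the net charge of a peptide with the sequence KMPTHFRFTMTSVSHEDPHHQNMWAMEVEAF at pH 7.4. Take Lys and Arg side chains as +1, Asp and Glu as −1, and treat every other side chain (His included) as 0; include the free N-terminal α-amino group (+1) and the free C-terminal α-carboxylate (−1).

Positive (K, R): K1, R7 → +2.
Negative (D, E): E16, D17, E27, E29 → −4.
The N-terminus (+1) and C-terminus (−1) cancel.
Net charge = (+2) + (−4) = −2.

-2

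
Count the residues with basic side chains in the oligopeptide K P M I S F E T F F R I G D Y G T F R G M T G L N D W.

K, R, and H are the three residues with basic side chains (ε-amine, guanidinium, and imidazole respectively).
Matching residues: K1, R11, R19.

3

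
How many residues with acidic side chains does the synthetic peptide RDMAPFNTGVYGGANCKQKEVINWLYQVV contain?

The acidic residues are Asp (D) and Glu (E), whose side chains end in a carboxylate group.
Matching residues: D2, E20.

2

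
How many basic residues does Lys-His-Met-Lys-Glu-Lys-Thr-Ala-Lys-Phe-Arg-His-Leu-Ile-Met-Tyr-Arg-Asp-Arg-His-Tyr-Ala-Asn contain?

10

The basic amino acids are Lys (K), Arg (R), and His (H).
Matching residues: Lys1, His2, Lys4, Lys6, Lys9, Arg11, His12, Arg17, Arg19, His20.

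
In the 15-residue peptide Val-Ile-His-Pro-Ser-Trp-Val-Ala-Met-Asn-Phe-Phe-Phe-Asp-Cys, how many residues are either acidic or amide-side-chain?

Acidic: D, E. Amide-side-chain: N, Q.
Acidic residues here: Asp14 (1).
Amide-side-chain residues here: Asn10 (1).
The two groups share no amino acid, so total = 1 + 1 = 2.

2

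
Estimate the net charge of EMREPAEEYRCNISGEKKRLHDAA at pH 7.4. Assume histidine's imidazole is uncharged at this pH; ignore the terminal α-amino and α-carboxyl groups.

-1

At pH ~7.4 the Lys and Arg side chains are protonated (+1), the Asp and Glu side chains are deprotonated (−1), and with His taken as neutral all other side chains carry no charge.
Positive (K, R): R3, R10, K17, K18, R19 → +5.
Negative (D, E): E1, E4, E7, E8, E16, D22 → −6.
Net charge = (+5) + (−6) = −1.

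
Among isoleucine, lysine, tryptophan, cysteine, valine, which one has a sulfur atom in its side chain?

cysteine

The sulfur-bearing residues are cysteine (–SH) and methionine (–S–CH₃).
Of the listed options, only cysteine belongs to this group.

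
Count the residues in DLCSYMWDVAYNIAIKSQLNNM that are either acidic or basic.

3

Acidic: D, E. Basic: H, K, R.
Acidic residues here: D1, D8 (2).
Basic residues here: K16 (1).
The two groups share no amino acid, so total = 2 + 1 = 3.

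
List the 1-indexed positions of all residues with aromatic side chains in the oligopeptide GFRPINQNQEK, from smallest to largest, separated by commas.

Phenylalanine (F), tryptophan (W), and tyrosine (Y) have aromatic ring side chains.
Matching residues: F2.

2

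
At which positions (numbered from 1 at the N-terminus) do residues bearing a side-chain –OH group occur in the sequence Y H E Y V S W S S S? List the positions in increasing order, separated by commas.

Serine (S), threonine (T), and tyrosine (Y) each carry a hydroxyl group on the side chain.
Matching residues: Y1, Y4, S6, S8, S9, S10.

1, 4, 6, 8, 9, 10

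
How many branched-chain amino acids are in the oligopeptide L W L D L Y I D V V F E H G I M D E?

7

V, L, and I make up the branched-chain aliphatic group.
Matching residues: L1, L3, L5, I7, V9, V10, I15.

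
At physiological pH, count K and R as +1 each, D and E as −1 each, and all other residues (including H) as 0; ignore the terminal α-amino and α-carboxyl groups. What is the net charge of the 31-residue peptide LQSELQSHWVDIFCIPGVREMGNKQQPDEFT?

Positive (K, R): R19, K24 → +2.
Negative (D, E): E4, D11, E20, D28, E29 → −5.
Net charge = (+2) + (−5) = −3.

-3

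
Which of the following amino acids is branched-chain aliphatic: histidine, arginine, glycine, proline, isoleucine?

Valine (V), leucine (L), and isoleucine (I) are the branched-chain amino acids.
Of the listed options, only isoleucine belongs to this group.

isoleucine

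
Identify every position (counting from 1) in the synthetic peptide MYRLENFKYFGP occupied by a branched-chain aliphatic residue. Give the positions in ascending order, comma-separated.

V, L, and I make up the branched-chain aliphatic group.
Matching residues: L4.

4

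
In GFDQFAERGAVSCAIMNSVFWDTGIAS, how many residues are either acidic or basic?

Acidic: D, E. Basic: H, K, R.
Acidic residues here: D3, E7, D22 (3).
Basic residues here: R8 (1).
The two groups share no amino acid, so total = 3 + 1 = 4.

4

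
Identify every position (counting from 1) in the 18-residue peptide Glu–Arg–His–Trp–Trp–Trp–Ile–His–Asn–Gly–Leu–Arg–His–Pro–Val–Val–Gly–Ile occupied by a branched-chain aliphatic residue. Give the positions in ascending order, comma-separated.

7, 11, 15, 16, 18

The BCAAs are Val, Leu, and Ile — aliphatic side chains with a branch point.
Matching residues: Ile7, Leu11, Val15, Val16, Ile18.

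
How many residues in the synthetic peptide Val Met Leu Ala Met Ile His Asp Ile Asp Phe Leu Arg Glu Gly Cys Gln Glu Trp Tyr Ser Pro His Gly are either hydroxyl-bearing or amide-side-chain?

3

Hydroxyl-bearing: S, T, Y. Amide-side-chain: N, Q.
Hydroxyl-bearing residues here: Tyr20, Ser21 (2).
Amide-side-chain residues here: Gln17 (1).
The two groups share no amino acid, so total = 2 + 1 = 3.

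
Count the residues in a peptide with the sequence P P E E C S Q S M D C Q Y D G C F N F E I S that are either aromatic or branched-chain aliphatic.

4

Aromatic: F, W, Y. Branched-chain aliphatic: I, L, V.
Aromatic residues here: Y13, F17, F19 (3).
Branched-chain aliphatic residues here: I21 (1).
The two groups share no amino acid, so total = 3 + 1 = 4.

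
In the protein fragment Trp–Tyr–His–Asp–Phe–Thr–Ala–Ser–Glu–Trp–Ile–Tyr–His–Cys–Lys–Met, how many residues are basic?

Lysine (K), arginine (R), and histidine (H) have basic, nitrogen-containing side chains.
Matching residues: His3, His13, Lys15.

3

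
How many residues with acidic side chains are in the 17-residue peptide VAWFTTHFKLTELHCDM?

Only D (aspartate) and E (glutamate) carry a side-chain carboxylic acid.
Matching residues: E12, D16.

2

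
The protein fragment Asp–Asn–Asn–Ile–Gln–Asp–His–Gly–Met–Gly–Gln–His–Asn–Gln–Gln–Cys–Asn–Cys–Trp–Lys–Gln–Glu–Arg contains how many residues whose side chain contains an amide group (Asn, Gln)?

9

Matching residues: Asn2, Asn3, Gln5, Gln11, Asn13, Gln14, Gln15, Asn17, Gln21.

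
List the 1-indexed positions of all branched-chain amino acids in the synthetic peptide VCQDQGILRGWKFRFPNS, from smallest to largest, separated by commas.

Valine (V), leucine (L), and isoleucine (I) are the branched-chain amino acids.
Matching residues: V1, I7, L8.

1, 7, 8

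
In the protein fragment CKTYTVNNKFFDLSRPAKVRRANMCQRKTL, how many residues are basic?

K, R, and H are the three residues with basic side chains (ε-amine, guanidinium, and imidazole respectively).
Matching residues: K2, K9, R15, K18, R20, R21, R27, K28.

8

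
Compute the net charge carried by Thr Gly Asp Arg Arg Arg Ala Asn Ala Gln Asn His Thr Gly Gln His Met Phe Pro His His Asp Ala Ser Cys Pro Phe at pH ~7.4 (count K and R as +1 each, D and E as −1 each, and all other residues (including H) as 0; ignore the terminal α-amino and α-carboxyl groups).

+1

Positive (K, R): Arg4, Arg5, Arg6 → +3.
Negative (D, E): Asp3, Asp22 → −2.
Net charge = (+3) + (−2) = +1.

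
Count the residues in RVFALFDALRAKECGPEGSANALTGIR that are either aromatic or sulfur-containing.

Aromatic: F, W, Y. Sulfur-containing: C, M.
Aromatic residues here: F3, F6 (2).
Sulfur-containing residues here: C14 (1).
The two groups share no amino acid, so total = 2 + 1 = 3.

3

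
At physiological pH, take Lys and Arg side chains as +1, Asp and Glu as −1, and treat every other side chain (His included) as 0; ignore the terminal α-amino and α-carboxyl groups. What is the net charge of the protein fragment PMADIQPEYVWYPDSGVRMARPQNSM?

-1

Positive (K, R): R18, R21 → +2.
Negative (D, E): D4, E8, D14 → −3.
Net charge = (+2) + (−3) = −1.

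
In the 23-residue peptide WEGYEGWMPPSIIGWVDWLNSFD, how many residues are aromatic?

6

The aromatic amino acids are Phe (F, benzyl), Trp (W, indole), and Tyr (Y, phenol).
Matching residues: W1, Y4, W7, W15, W18, F22.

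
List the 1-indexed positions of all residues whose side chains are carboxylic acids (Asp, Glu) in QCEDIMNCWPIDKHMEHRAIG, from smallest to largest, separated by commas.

3, 4, 12, 16

Matching residues: E3, D4, D12, E16.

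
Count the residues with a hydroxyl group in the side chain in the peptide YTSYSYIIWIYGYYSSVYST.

14

S, T, and Y are the three residues with a side-chain hydroxyl.
Matching residues: Y1, T2, S3, Y4, S5, Y6, Y11, Y13, Y14, S15, S16, Y18, S19, T20.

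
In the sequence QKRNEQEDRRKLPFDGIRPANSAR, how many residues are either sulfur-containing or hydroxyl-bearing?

1

Sulfur-containing: C, M. Hydroxyl-bearing: S, T, Y.
Sulfur-containing residues here: none (0).
Hydroxyl-bearing residues here: S22 (1).
The two groups share no amino acid, so total = 0 + 1 = 1.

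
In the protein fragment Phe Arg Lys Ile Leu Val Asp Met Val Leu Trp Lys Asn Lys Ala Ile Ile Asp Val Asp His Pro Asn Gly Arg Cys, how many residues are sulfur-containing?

Only Cys (C) and Met (M) have a sulfur atom in the side chain.
Matching residues: Met8, Cys26.

2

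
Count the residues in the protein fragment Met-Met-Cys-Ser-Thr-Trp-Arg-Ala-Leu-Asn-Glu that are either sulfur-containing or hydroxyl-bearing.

Sulfur-containing: C, M. Hydroxyl-bearing: S, T, Y.
Sulfur-containing residues here: Met1, Met2, Cys3 (3).
Hydroxyl-bearing residues here: Ser4, Thr5 (2).
The two groups share no amino acid, so total = 3 + 2 = 5.

5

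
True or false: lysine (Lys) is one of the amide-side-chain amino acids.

False

The amide-side-chain residues are Asn (N) and Gln (Q).
Lysine is not in this group.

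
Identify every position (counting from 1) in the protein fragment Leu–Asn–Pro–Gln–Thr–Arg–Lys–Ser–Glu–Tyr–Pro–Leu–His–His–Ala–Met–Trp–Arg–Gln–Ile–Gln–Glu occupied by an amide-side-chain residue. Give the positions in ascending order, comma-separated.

2, 4, 19, 21

Only N (asparagine) and Q (glutamine) carry a side-chain carboxamide.
Matching residues: Asn2, Gln4, Gln19, Gln21.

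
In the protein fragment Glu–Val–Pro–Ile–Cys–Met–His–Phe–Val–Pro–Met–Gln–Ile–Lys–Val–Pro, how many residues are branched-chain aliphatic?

5

The BCAAs are Val, Leu, and Ile — aliphatic side chains with a branch point.
Matching residues: Val2, Ile4, Val9, Ile13, Val15.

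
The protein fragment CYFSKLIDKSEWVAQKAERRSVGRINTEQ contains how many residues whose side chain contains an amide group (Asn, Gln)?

3

Matching residues: Q15, N26, Q29.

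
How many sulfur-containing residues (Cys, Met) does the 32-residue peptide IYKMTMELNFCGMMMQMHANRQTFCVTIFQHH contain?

8

Matching residues: M4, M6, C11, M13, M14, M15, M17, C25.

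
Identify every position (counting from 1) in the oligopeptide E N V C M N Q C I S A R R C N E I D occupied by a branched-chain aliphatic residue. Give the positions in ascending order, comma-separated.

3, 9, 17

V, L, and I make up the branched-chain aliphatic group.
Matching residues: V3, I9, I17.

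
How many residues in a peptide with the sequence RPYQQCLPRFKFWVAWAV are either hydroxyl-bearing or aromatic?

Hydroxyl-bearing: S, T, Y. Aromatic: F, W, Y.
Hydroxyl-bearing residues here: Y3 (1).
Aromatic residues here: Y3, F10, F12, W13, W16 (5).
Y is in both groups, so the 1 Y residue must not be double-counted.
Total = 1 + 5 − 1 = 5.

5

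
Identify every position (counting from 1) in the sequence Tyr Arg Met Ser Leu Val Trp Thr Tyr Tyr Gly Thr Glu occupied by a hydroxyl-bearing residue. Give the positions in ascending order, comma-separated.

1, 4, 8, 9, 10, 12

Matching residues: Tyr1, Ser4, Thr8, Tyr9, Tyr10, Thr12.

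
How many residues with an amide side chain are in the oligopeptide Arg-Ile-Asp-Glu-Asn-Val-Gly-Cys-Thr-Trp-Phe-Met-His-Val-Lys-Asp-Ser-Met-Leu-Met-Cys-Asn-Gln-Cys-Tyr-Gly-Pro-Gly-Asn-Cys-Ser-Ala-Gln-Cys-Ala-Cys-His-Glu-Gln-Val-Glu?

6

Only N (asparagine) and Q (glutamine) carry a side-chain carboxamide.
Matching residues: Asn5, Asn22, Gln23, Asn29, Gln33, Gln39.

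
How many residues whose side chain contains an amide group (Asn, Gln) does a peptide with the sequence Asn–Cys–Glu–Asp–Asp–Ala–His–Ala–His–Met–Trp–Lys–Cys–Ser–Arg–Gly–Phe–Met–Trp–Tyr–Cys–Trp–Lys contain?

Matching residues: Asn1.

1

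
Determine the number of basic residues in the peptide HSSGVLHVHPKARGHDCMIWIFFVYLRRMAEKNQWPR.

10

K, R, and H are the three residues with basic side chains (ε-amine, guanidinium, and imidazole respectively).
Matching residues: H1, H7, H9, K11, R13, H15, R27, R28, K32, R37.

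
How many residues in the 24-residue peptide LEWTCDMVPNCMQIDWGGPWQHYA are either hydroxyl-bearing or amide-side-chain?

Hydroxyl-bearing: S, T, Y. Amide-side-chain: N, Q.
Hydroxyl-bearing residues here: T4, Y23 (2).
Amide-side-chain residues here: N10, Q13, Q21 (3).
The two groups share no amino acid, so total = 2 + 3 = 5.

5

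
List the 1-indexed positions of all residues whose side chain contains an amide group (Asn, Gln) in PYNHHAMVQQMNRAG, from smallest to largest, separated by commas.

Matching residues: N3, Q9, Q10, N12.

3, 9, 10, 12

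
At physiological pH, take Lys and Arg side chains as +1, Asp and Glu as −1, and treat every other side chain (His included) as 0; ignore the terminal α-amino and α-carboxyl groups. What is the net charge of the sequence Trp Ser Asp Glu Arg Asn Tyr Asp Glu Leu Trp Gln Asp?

-4

Positive (K, R): Arg5 → +1.
Negative (D, E): Asp3, Glu4, Asp8, Glu9, Asp13 → −5.
Net charge = (+1) + (−5) = −4.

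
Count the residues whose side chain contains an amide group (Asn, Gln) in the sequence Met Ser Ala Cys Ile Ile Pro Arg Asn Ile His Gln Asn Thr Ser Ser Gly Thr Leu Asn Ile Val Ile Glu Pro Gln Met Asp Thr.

Matching residues: Asn9, Gln12, Asn13, Asn20, Gln26.

5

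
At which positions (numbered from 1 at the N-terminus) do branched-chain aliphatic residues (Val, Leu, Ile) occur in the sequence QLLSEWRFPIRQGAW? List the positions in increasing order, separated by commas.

2, 3, 10

Matching residues: L2, L3, I10.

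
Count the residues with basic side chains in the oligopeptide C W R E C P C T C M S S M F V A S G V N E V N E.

Lysine (K), arginine (R), and histidine (H) have basic, nitrogen-containing side chains.
Matching residues: R3.

1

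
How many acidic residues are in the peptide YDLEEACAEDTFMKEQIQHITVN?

Only D (aspartate) and E (glutamate) carry a side-chain carboxylic acid.
Matching residues: D2, E4, E5, E9, D10, E15.

6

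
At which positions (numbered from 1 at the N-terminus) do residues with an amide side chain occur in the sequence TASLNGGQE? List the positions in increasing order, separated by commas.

5, 8

The amide-side-chain residues are Asn (N) and Gln (Q).
Matching residues: N5, Q8.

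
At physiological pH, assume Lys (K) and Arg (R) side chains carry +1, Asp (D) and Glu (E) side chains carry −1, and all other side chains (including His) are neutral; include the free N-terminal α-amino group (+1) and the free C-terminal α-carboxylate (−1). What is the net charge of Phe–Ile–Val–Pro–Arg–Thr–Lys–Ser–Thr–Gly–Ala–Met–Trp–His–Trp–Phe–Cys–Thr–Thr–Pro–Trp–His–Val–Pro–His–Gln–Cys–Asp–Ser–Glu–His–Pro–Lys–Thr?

+1

Positive (K, R): Arg5, Lys7, Lys33 → +3.
Negative (D, E): Asp28, Glu30 → −2.
The N-terminus (+1) and C-terminus (−1) cancel.
Net charge = (+3) + (−2) = +1.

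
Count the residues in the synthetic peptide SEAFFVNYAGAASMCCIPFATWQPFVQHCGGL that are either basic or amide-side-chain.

4

Basic: H, K, R. Amide-side-chain: N, Q.
Basic residues here: H28 (1).
Amide-side-chain residues here: N7, Q23, Q27 (3).
The two groups share no amino acid, so total = 1 + 3 = 4.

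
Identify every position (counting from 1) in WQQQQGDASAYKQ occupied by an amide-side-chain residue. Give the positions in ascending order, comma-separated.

The amide-side-chain residues are Asn (N) and Gln (Q).
Matching residues: Q2, Q3, Q4, Q5, Q13.

2, 3, 4, 5, 13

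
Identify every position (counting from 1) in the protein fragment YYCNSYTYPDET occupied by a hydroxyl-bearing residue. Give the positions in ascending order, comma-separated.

1, 2, 5, 6, 7, 8, 12

S, T, and Y are the three residues with a side-chain hydroxyl.
Matching residues: Y1, Y2, S5, Y6, T7, Y8, T12.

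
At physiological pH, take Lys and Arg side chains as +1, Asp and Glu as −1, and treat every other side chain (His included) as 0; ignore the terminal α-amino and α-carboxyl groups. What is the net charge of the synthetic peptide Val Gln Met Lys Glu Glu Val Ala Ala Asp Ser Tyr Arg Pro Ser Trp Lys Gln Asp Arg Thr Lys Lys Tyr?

+2

Positive (K, R): Lys4, Arg13, Lys17, Arg20, Lys22, Lys23 → +6.
Negative (D, E): Glu5, Glu6, Asp10, Asp19 → −4.
Net charge = (+6) + (−4) = +2.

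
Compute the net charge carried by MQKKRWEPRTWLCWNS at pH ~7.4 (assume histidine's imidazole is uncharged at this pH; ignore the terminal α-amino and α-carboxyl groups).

The side chains ionized at physiological pH are Lys/Arg (+1) and Asp/Glu (−1); with His treated as neutral, nothing else contributes.
Positive (K, R): K3, K4, R5, R9 → +4.
Negative (D, E): E7 → −1.
Net charge = (+4) + (−1) = +3.

+3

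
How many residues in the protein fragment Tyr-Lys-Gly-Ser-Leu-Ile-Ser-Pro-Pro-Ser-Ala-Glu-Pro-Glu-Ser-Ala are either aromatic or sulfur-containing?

Aromatic: F, W, Y. Sulfur-containing: C, M.
Aromatic residues here: Tyr1 (1).
Sulfur-containing residues here: none (0).
The two groups share no amino acid, so total = 1 + 0 = 1.

1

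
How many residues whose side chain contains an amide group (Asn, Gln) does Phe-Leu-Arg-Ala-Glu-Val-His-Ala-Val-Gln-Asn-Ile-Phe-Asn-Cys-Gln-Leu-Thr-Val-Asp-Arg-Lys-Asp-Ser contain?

Matching residues: Gln10, Asn11, Asn14, Gln16.

4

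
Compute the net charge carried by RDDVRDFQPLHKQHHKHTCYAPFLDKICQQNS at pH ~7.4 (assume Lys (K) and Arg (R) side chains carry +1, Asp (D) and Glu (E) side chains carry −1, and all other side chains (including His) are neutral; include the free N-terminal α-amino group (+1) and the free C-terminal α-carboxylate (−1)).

+1

Positive (K, R): R1, R5, K12, K16, K26 → +5.
Negative (D, E): D2, D3, D6, D25 → −4.
The N-terminus (+1) and C-terminus (−1) cancel.
Net charge = (+5) + (−4) = +1.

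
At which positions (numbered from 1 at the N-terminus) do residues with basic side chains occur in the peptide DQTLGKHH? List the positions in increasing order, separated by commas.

K, R, and H are the three residues with basic side chains (ε-amine, guanidinium, and imidazole respectively).
Matching residues: K6, H7, H8.

6, 7, 8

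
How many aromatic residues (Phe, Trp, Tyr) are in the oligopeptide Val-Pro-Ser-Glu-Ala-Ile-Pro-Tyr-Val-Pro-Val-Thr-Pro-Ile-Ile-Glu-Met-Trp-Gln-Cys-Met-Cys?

2

Matching residues: Tyr8, Trp18.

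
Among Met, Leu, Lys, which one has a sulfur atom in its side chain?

Met

The sulfur-bearing residues are cysteine (–SH) and methionine (–S–CH₃).
Of the listed options, only Met belongs to this group.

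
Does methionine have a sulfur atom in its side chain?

Yes

Cysteine (C, thiol) and methionine (M, thioether) are the two sulfur-containing amino acids.
Methionine is in this group.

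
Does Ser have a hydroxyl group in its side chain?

S, T, and Y are the three residues with a side-chain hydroxyl.
Serine is in this group.

Yes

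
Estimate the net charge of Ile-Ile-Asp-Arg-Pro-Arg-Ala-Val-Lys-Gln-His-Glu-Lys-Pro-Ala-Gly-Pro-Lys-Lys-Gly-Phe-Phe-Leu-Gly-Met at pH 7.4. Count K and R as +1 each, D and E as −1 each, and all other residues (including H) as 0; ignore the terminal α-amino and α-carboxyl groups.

+4

Positive (K, R): Arg4, Arg6, Lys9, Lys13, Lys18, Lys19 → +6.
Negative (D, E): Asp3, Glu12 → −2.
Net charge = (+6) + (−2) = +4.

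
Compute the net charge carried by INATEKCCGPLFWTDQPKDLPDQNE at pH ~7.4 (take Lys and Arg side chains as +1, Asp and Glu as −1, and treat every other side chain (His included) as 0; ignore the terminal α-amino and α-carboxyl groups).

-3

Positive (K, R): K6, K18 → +2.
Negative (D, E): E5, D15, D19, D22, E25 → −5.
Net charge = (+2) + (−5) = −3.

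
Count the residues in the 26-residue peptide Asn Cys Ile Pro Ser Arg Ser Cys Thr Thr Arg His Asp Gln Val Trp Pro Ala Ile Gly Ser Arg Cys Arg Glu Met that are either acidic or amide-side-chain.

4

Acidic: D, E. Amide-side-chain: N, Q.
Acidic residues here: Asp13, Glu25 (2).
Amide-side-chain residues here: Asn1, Gln14 (2).
The two groups share no amino acid, so total = 2 + 2 = 4.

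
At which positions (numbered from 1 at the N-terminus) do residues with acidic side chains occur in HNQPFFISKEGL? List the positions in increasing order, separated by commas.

The acidic residues are Asp (D) and Glu (E), whose side chains end in a carboxylate group.
Matching residues: E10.

10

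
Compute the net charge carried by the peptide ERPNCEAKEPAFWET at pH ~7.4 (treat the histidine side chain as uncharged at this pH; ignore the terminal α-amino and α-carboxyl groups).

The side chains ionized at physiological pH are Lys/Arg (+1) and Asp/Glu (−1); with His treated as neutral, nothing else contributes.
Positive (K, R): R2, K8 → +2.
Negative (D, E): E1, E6, E9, E14 → −4.
Net charge = (+2) + (−4) = −2.

-2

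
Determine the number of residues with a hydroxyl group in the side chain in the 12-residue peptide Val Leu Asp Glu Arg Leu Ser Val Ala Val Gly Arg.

Serine (S), threonine (T), and tyrosine (Y) each carry a hydroxyl group on the side chain.
Matching residues: Ser7.

1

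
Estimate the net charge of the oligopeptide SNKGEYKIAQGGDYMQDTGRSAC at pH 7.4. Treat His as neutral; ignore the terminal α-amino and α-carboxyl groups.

0

The side chains ionized at physiological pH are Lys/Arg (+1) and Asp/Glu (−1); with His treated as neutral, nothing else contributes.
Positive (K, R): K3, K7, R20 → +3.
Negative (D, E): E5, D13, D17 → −3.
Net charge = (+3) + (−3) = 0.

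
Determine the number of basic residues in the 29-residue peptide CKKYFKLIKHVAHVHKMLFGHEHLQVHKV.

Lysine (K), arginine (R), and histidine (H) have basic, nitrogen-containing side chains.
Matching residues: K2, K3, K6, K9, H10, H13, H15, K16, H21, H23, H27, K28.

12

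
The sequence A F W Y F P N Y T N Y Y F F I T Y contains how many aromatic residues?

10

The aromatic amino acids are Phe (F, benzyl), Trp (W, indole), and Tyr (Y, phenol).
Matching residues: F2, W3, Y4, F5, Y8, Y11, Y12, F13, F14, Y17.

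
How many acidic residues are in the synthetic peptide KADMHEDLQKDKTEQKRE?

Only D (aspartate) and E (glutamate) carry a side-chain carboxylic acid.
Matching residues: D3, E6, D7, D11, E14, E18.

6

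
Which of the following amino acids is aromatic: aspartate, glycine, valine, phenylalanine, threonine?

phenylalanine

The aromatic amino acids are Phe (F, benzyl), Trp (W, indole), and Tyr (Y, phenol).
Of the listed options, only phenylalanine belongs to this group.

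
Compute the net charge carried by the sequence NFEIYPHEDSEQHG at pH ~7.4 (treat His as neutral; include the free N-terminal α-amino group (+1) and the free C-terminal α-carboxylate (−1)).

-4

At pH ~7.4 the Lys and Arg side chains are protonated (+1), the Asp and Glu side chains are deprotonated (−1), and with His taken as neutral all other side chains carry no charge.
Positive (K, R): none → +0.
Negative (D, E): E3, E8, D9, E11 → −4.
The N-terminus (+1) and C-terminus (−1) cancel.
Net charge = (+0) + (−4) = −4.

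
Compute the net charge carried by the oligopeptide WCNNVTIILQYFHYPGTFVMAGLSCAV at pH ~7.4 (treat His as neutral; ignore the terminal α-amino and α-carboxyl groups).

Near pH 7.4, K and R contribute +1 each, D and E contribute −1 each, and every other side chain (His included, as stated) is uncharged.
Positive (K, R): none → +0.
Negative (D, E): none → −0.
Net charge = (+0) + (−0) = 0.

0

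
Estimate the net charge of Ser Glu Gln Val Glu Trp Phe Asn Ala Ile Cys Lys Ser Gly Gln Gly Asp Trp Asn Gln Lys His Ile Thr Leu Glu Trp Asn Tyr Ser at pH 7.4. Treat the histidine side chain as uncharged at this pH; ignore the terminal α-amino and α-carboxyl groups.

-2

The side chains ionized at physiological pH are Lys/Arg (+1) and Asp/Glu (−1); with His treated as neutral, nothing else contributes.
Positive (K, R): Lys12, Lys21 → +2.
Negative (D, E): Glu2, Glu5, Asp17, Glu26 → −4.
Net charge = (+2) + (−4) = −2.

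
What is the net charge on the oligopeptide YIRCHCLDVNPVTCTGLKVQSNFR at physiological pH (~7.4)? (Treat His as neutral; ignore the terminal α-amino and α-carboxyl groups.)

Near pH 7.4, K and R contribute +1 each, D and E contribute −1 each, and every other side chain (His included, as stated) is uncharged.
Positive (K, R): R3, K18, R24 → +3.
Negative (D, E): D8 → −1.
Net charge = (+3) + (−1) = +2.

+2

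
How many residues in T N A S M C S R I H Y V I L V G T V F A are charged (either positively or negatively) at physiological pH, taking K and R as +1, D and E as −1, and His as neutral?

Charged side chains at pH ~7.4: K, R (positive); D, E (negative).
Matching residues: R8.

1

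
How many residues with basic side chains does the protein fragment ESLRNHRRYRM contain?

5

The basic amino acids are Lys (K), Arg (R), and His (H).
Matching residues: R4, H6, R7, R8, R10.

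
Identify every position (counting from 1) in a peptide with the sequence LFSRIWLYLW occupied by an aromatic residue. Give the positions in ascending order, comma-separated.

Matching residues: F2, W6, Y8, W10.

2, 6, 8, 10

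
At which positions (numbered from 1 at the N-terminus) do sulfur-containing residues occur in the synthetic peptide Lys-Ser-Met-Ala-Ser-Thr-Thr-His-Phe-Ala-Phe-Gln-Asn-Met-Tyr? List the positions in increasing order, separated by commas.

3, 14

Cysteine (C, thiol) and methionine (M, thioether) are the two sulfur-containing amino acids.
Matching residues: Met3, Met14.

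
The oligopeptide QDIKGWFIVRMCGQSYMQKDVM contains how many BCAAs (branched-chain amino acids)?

4

Valine (V), leucine (L), and isoleucine (I) are the branched-chain amino acids.
Matching residues: I3, I8, V9, V21.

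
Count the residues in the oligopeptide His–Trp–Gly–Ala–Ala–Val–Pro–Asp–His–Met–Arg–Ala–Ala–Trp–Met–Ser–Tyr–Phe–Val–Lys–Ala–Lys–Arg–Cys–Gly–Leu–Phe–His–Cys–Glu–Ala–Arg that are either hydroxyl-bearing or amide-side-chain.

2

Hydroxyl-bearing: S, T, Y. Amide-side-chain: N, Q.
Hydroxyl-bearing residues here: Ser16, Tyr17 (2).
Amide-side-chain residues here: none (0).
The two groups share no amino acid, so total = 2 + 0 = 2.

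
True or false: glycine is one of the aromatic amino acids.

False

F, W, and Y each carry an aromatic ring on the side chain.
Glycine is not in this group.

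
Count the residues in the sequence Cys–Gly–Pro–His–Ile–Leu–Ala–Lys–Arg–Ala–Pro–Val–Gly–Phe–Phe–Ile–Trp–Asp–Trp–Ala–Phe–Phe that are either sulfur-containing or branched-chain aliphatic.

Sulfur-containing: C, M. Branched-chain aliphatic: I, L, V.
Sulfur-containing residues here: Cys1 (1).
Branched-chain aliphatic residues here: Ile5, Leu6, Val12, Ile16 (4).
The two groups share no amino acid, so total = 1 + 4 = 5.

5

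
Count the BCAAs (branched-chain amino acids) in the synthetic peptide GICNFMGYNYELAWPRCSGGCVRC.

3

Valine (V), leucine (L), and isoleucine (I) are the branched-chain amino acids.
Matching residues: I2, L12, V22.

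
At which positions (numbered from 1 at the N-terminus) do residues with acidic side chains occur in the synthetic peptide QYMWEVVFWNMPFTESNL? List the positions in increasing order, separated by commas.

The acidic residues are Asp (D) and Glu (E), whose side chains end in a carboxylate group.
Matching residues: E5, E15.

5, 15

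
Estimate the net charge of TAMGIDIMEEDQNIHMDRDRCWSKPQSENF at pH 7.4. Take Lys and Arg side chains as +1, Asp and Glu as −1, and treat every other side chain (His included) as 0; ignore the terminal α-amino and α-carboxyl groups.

-4

Positive (K, R): R18, R20, K24 → +3.
Negative (D, E): D6, E9, E10, D11, D17, D19, E28 → −7.
Net charge = (+3) + (−7) = −4.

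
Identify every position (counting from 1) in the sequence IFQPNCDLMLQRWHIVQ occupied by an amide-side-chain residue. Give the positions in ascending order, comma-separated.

3, 5, 11, 17

Only N (asparagine) and Q (glutamine) carry a side-chain carboxamide.
Matching residues: Q3, N5, Q11, Q17.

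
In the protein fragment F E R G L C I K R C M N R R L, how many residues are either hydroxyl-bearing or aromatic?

1

Hydroxyl-bearing: S, T, Y. Aromatic: F, W, Y.
Hydroxyl-bearing residues here: none (0).
Aromatic residues here: F1 (1).
(Y belongs to both groups, but none appear in this sequence.) Total = 0 + 1 = 1.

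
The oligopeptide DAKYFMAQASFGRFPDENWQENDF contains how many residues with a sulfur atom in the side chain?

1

Cysteine (C, thiol) and methionine (M, thioether) are the two sulfur-containing amino acids.
Matching residues: M6.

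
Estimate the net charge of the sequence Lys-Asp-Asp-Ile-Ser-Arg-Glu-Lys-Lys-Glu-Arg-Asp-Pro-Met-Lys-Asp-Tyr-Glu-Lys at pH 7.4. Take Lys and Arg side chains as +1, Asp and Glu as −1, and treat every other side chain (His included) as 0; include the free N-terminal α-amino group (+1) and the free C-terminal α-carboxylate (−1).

0

Positive (K, R): Lys1, Arg6, Lys8, Lys9, Arg11, Lys15, Lys19 → +7.
Negative (D, E): Asp2, Asp3, Glu7, Glu10, Asp12, Asp16, Glu18 → −7.
The N-terminus (+1) and C-terminus (−1) cancel.
Net charge = (+7) + (−7) = 0.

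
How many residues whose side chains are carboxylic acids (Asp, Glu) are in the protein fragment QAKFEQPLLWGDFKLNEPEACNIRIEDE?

7

Matching residues: E5, D12, E17, E19, E26, D27, E28.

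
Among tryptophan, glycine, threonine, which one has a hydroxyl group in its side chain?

threonine

S, T, and Y are the three residues with a side-chain hydroxyl.
Of the listed options, only threonine belongs to this group.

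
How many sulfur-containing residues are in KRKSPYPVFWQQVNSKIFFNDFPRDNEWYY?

Only Cys (C) and Met (M) have a sulfur atom in the side chain.
None of the 30 residues belong to this group.

0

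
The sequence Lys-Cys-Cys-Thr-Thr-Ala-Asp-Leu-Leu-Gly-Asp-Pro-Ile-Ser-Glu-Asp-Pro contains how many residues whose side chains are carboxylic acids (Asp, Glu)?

Matching residues: Asp7, Asp11, Glu15, Asp16.

4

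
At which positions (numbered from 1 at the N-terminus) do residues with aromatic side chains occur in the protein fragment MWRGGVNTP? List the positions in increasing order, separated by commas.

2

Phenylalanine (F), tryptophan (W), and tyrosine (Y) have aromatic ring side chains.
Matching residues: W2.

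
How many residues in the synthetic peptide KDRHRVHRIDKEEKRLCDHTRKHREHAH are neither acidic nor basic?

6

Acidic: D, E. Basic: K, R, H. All other residues are neither.
Matching residues: V6, I9, L16, C17, T20, A27.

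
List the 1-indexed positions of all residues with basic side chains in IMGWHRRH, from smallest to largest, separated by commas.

5, 6, 7, 8

The basic amino acids are Lys (K), Arg (R), and His (H).
Matching residues: H5, R6, R7, H8.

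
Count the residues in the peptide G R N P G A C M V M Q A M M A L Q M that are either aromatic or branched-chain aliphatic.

2

Aromatic: F, W, Y. Branched-chain aliphatic: I, L, V.
Aromatic residues here: none (0).
Branched-chain aliphatic residues here: V9, L16 (2).
The two groups share no amino acid, so total = 0 + 2 = 2.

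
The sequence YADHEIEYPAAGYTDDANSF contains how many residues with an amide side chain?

Asparagine (N) and glutamine (Q) have uncharged amide side chains.
Matching residues: N18.

1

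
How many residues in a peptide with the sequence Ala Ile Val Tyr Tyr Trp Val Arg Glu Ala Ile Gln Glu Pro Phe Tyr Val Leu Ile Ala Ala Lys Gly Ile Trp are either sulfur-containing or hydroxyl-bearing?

3

Sulfur-containing: C, M. Hydroxyl-bearing: S, T, Y.
Sulfur-containing residues here: none (0).
Hydroxyl-bearing residues here: Tyr4, Tyr5, Tyr16 (3).
The two groups share no amino acid, so total = 0 + 3 = 3.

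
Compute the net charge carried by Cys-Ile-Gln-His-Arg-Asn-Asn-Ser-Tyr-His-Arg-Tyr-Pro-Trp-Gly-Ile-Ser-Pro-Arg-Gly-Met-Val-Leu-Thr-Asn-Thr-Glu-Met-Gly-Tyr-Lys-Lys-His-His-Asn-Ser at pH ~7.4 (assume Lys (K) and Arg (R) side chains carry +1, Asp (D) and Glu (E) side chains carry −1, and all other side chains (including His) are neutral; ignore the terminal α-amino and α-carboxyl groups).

Positive (K, R): Arg5, Arg11, Arg19, Lys31, Lys32 → +5.
Negative (D, E): Glu27 → −1.
Net charge = (+5) + (−1) = +4.

+4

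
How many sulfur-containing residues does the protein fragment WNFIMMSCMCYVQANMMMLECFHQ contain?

The sulfur-bearing residues are cysteine (–SH) and methionine (–S–CH₃).
Matching residues: M5, M6, C8, M9, C10, M16, M17, M18, C21.

9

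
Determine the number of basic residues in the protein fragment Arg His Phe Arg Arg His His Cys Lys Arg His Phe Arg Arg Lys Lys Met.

13

The basic amino acids are Lys (K), Arg (R), and His (H).
Matching residues: Arg1, His2, Arg4, Arg5, His6, His7, Lys9, Arg10, His11, Arg13, Arg14, Lys15, Lys16.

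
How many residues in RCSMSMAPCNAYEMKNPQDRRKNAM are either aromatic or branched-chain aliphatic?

1

Aromatic: F, W, Y. Branched-chain aliphatic: I, L, V.
Aromatic residues here: Y12 (1).
Branched-chain aliphatic residues here: none (0).
The two groups share no amino acid, so total = 1 + 0 = 1.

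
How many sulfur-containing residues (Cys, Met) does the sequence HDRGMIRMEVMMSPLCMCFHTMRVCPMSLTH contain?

Matching residues: M5, M8, M11, M12, C16, M17, C18, M22, C25, M27.

10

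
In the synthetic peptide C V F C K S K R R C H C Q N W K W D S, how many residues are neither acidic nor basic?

12

Acidic: D, E. Basic: K, R, H. All other residues are neither.
Matching residues: C1, V2, F3, C4, S6, C10, C12, Q13, N14, W15, W17, S19.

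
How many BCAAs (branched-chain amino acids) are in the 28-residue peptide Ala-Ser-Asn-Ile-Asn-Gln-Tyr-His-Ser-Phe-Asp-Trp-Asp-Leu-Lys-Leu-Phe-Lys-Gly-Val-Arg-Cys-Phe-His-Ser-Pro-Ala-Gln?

4

Valine (V), leucine (L), and isoleucine (I) are the branched-chain amino acids.
Matching residues: Ile4, Leu14, Leu16, Val20.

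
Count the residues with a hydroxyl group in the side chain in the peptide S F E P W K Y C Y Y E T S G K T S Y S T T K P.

12

Serine (S), threonine (T), and tyrosine (Y) each carry a hydroxyl group on the side chain.
Matching residues: S1, Y7, Y9, Y10, T12, S13, T16, S17, Y18, S19, T20, T21.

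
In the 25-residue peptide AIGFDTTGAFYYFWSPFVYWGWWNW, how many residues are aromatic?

The aromatic amino acids are Phe (F, benzyl), Trp (W, indole), and Tyr (Y, phenol).
Matching residues: F4, F10, Y11, Y12, F13, W14, F17, Y19, W20, W22, W23, W25.

12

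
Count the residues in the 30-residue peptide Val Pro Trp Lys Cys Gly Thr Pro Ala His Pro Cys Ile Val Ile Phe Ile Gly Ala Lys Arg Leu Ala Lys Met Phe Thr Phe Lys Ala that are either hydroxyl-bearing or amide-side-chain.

Hydroxyl-bearing: S, T, Y. Amide-side-chain: N, Q.
Hydroxyl-bearing residues here: Thr7, Thr27 (2).
Amide-side-chain residues here: none (0).
The two groups share no amino acid, so total = 2 + 0 = 2.

2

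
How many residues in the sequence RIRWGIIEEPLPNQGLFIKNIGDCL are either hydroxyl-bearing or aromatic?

2

Hydroxyl-bearing: S, T, Y. Aromatic: F, W, Y.
Hydroxyl-bearing residues here: none (0).
Aromatic residues here: W4, F17 (2).
(Y belongs to both groups, but none appear in this sequence.) Total = 0 + 2 = 2.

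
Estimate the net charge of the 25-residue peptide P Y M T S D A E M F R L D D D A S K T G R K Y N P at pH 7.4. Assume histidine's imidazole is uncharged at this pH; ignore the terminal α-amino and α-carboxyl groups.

At pH ~7.4 the Lys and Arg side chains are protonated (+1), the Asp and Glu side chains are deprotonated (−1), and with His taken as neutral all other side chains carry no charge.
Positive (K, R): R11, K18, R21, K22 → +4.
Negative (D, E): D6, E8, D13, D14, D15 → −5.
Net charge = (+4) + (−5) = −1.

-1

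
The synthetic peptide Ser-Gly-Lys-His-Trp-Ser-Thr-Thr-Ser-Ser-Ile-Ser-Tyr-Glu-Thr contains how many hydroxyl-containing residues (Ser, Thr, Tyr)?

9

Matching residues: Ser1, Ser6, Thr7, Thr8, Ser9, Ser10, Ser12, Tyr13, Thr15.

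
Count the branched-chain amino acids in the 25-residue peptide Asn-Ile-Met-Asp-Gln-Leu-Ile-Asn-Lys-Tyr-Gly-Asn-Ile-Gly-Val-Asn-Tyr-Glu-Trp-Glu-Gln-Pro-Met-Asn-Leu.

6

V, L, and I make up the branched-chain aliphatic group.
Matching residues: Ile2, Leu6, Ile7, Ile13, Val15, Leu25.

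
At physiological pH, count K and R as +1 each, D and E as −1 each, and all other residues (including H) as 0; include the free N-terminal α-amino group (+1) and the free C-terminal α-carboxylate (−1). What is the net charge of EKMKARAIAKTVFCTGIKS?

Positive (K, R): K2, K4, R6, K10, K18 → +5.
Negative (D, E): E1 → −1.
The N-terminus (+1) and C-terminus (−1) cancel.
Net charge = (+5) + (−1) = +4.

+4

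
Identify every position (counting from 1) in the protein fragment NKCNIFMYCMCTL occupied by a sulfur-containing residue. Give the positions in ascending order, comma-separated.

Only Cys (C) and Met (M) have a sulfur atom in the side chain.
Matching residues: C3, M7, C9, M10, C11.

3, 7, 9, 10, 11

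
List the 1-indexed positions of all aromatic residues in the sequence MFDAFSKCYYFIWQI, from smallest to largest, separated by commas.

The aromatic amino acids are Phe (F, benzyl), Trp (W, indole), and Tyr (Y, phenol).
Matching residues: F2, F5, Y9, Y10, F11, W13.

2, 5, 9, 10, 11, 13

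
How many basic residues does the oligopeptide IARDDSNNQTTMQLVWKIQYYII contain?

2

The basic amino acids are Lys (K), Arg (R), and His (H).
Matching residues: R3, K17.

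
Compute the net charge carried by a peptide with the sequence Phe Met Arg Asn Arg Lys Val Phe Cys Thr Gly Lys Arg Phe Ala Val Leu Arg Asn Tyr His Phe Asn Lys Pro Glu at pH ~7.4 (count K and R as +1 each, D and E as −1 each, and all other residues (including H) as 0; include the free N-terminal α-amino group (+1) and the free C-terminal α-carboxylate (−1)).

Positive (K, R): Arg3, Arg5, Lys6, Lys12, Arg13, Arg18, Lys24 → +7.
Negative (D, E): Glu26 → −1.
The N-terminus (+1) and C-terminus (−1) cancel.
Net charge = (+7) + (−1) = +6.

+6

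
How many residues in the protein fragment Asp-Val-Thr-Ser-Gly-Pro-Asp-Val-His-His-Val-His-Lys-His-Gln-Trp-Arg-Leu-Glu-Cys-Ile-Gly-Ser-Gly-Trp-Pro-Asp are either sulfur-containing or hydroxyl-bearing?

Sulfur-containing: C, M. Hydroxyl-bearing: S, T, Y.
Sulfur-containing residues here: Cys20 (1).
Hydroxyl-bearing residues here: Thr3, Ser4, Ser23 (3).
The two groups share no amino acid, so total = 1 + 3 = 4.

4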